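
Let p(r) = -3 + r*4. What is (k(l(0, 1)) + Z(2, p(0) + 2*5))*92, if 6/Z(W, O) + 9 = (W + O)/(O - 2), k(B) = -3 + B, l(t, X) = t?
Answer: -1058/3 ≈ -352.67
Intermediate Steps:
p(r) = -3 + 4*r
Z(W, O) = 6/(-9 + (O + W)/(-2 + O)) (Z(W, O) = 6/(-9 + (W + O)/(O - 2)) = 6/(-9 + (O + W)/(-2 + O)))
(k(l(0, 1)) + Z(2, p(0) + 2*5))*92 = ((-3 + 0) + 6*(-2 + ((-3 + 4*0) + 2*5))/(18 + 2 - 8*((-3 + 4*0) + 2*5)))*92 = (-3 + 6*(-2 + ((-3 + 0) + 10))/(18 + 2 - 8*((-3 + 0) + 10)))*92 = (-3 + 6*(-2 + (-3 + 10))/(18 + 2 - 8*(-3 + 10)))*92 = (-3 + 6*(-2 + 7)/(18 + 2 - 8*7))*92 = (-3 + 6*5/(18 + 2 - 56))*92 = (-3 + 6*5/(-36))*92 = (-3 + 6*(-1/36)*5)*92 = (-3 - 5/6)*92 = -23/6*92 = -1058/3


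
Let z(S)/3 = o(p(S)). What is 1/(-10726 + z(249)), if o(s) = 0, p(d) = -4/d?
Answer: -1/10726 ≈ -9.3231e-5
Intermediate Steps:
z(S) = 0 (z(S) = 3*0 = 0)
1/(-10726 + z(249)) = 1/(-10726 + 0) = 1/(-10726) = -1/10726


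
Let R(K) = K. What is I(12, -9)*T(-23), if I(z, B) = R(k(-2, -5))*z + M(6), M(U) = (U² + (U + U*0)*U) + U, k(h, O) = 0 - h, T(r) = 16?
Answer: 1632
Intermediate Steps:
k(h, O) = -h
M(U) = U + 2*U² (M(U) = (U² + (U + 0)*U) + U = (U² + U*U) + U = (U² + U²) + U = 2*U² + U = U + 2*U²)
I(z, B) = 78 + 2*z (I(z, B) = (-1*(-2))*z + 6*(1 + 2*6) = 2*z + 6*(1 + 12) = 2*z + 6*13 = 2*z + 78 = 78 + 2*z)
I(12, -9)*T(-23) = (78 + 2*12)*16 = (78 + 24)*16 = 102*16 = 1632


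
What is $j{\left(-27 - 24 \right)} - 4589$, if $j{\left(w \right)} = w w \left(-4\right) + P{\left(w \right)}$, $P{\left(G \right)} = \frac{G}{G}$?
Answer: $-14992$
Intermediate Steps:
$P{\left(G \right)} = 1$
$j{\left(w \right)} = 1 - 4 w^{2}$ ($j{\left(w \right)} = w w \left(-4\right) + 1 = w^{2} \left(-4\right) + 1 = - 4 w^{2} + 1 = 1 - 4 w^{2}$)
$j{\left(-27 - 24 \right)} - 4589 = \left(1 - 4 \left(-27 - 24\right)^{2}\right) - 4589 = \left(1 - 4 \left(-51\right)^{2}\right) - 4589 = \left(1 - 10404\right) - 4589 = -10403 - 4589 = -14992$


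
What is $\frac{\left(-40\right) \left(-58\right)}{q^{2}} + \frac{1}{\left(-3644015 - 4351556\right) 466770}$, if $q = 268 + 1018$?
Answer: $\frac{2164613751475151}{1543029984663085830} \approx 0.0014028$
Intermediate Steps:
$q = 1286$
$\frac{\left(-40\right) \left(-58\right)}{q^{2}} + \frac{1}{\left(-3644015 - 4351556\right) 466770} = \frac{\left(-40\right) \left(-58\right)}{1286^{2}} + \frac{1}{\left(-3644015 - 4351556\right) 466770} = \frac{2320}{1653796} + \frac{1}{-7995571} \cdot \frac{1}{466770} = 2320 \cdot \frac{1}{1653796} - \frac{1}{3732092675670} = \frac{580}{413449} - \frac{1}{3732092675670} = \frac{2164613751475151}{1543029984663085830}$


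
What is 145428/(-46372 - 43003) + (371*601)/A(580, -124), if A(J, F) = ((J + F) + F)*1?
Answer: 19879751029/29672500 ≈ 669.97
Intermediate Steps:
A(J, F) = J + 2*F (A(J, F) = ((F + J) + F)*1 = (J + 2*F)*1 = J + 2*F)
145428/(-46372 - 43003) + (371*601)/A(580, -124) = 145428/(-46372 - 43003) + (371*601)/(580 + 2*(-124)) = 145428/(-89375) + 222971/(580 - 248) = 145428*(-1/89375) + 222971/332 = -145428/89375 + 222971*(1/332) = -145428/89375 + 222971/332 = 19879751029/29672500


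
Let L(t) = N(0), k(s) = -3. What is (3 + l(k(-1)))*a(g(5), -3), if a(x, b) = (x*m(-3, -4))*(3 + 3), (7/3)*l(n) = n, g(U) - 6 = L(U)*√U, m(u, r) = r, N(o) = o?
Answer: -1728/7 ≈ -246.86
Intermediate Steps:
L(t) = 0
g(U) = 6 (g(U) = 6 + 0*√U = 6 + 0 = 6)
l(n) = 3*n/7
a(x, b) = -24*x (a(x, b) = (x*(-4))*(3 + 3) = -4*x*6 = -24*x)
(3 + l(k(-1)))*a(g(5), -3) = (3 + (3/7)*(-3))*(-24*6) = (3 - 9/7)*(-144) = (12/7)*(-144) = -1728/7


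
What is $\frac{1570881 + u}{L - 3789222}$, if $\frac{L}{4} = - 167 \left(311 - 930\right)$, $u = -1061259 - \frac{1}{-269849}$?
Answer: $- \frac{137520987079}{910937364770} \approx -0.15097$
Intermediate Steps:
$u = - \frac{286379679890}{269849}$ ($u = -1061259 - - \frac{1}{269849} = -1061259 + \frac{1}{269849} = - \frac{286379679890}{269849} \approx -1.0613 \cdot 10^{6}$)
$L = 413492$ ($L = 4 \left(- 167 \left(311 - 930\right)\right) = 4 \left(\left(-167\right) \left(-619\right)\right) = 4 \cdot 103373 = 413492$)
$\frac{1570881 + u}{L - 3789222} = \frac{1570881 - \frac{286379679890}{269849}}{413492 - 3789222} = \frac{137520987079}{269849 \left(-3375730\right)} = \frac{137520987079}{269849} \left(- \frac{1}{3375730}\right) = - \frac{137520987079}{910937364770}$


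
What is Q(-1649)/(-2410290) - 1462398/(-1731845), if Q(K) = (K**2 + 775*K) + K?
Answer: 22926201019/92761081890 ≈ 0.24715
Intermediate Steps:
Q(K) = K**2 + 776*K
Q(-1649)/(-2410290) - 1462398/(-1731845) = -1649*(776 - 1649)/(-2410290) - 1462398/(-1731845) = -1649*(-873)*(-1/2410290) - 1462398*(-1/1731845) = 1439577*(-1/2410290) + 1462398/1731845 = -159953/267810 + 1462398/1731845 = 22926201019/92761081890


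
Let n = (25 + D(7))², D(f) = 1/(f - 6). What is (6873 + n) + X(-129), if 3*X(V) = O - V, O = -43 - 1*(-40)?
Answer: 7591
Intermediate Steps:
O = -3 (O = -43 + 40 = -3)
D(f) = 1/(-6 + f)
X(V) = -1 - V/3 (X(V) = (-3 - V)/3 = -1 - V/3)
n = 676 (n = (25 + 1/(-6 + 7))² = (25 + 1/1)² = (25 + 1)² = 26² = 676)
(6873 + n) + X(-129) = (6873 + 676) + (-1 - ⅓*(-129)) = 7549 + (-1 + 43) = 7549 + 42 = 7591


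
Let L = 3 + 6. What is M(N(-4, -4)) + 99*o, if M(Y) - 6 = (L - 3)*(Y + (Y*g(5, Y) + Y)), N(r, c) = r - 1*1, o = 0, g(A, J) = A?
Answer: -204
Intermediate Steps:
L = 9
N(r, c) = -1 + r (N(r, c) = r - 1 = -1 + r)
M(Y) = 6 + 42*Y (M(Y) = 6 + (9 - 3)*(Y + (Y*5 + Y)) = 6 + 6*(Y + (5*Y + Y)) = 6 + 6*(Y + 6*Y) = 6 + 6*(7*Y) = 6 + 42*Y)
M(N(-4, -4)) + 99*o = (6 + 42*(-1 - 4)) + 99*0 = (6 + 42*(-5)) + 0 = (6 - 210) + 0 = -204 + 0 = -204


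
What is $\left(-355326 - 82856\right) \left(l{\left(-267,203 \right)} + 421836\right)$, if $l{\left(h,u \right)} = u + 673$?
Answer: $-185224789584$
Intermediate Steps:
$l{\left(h,u \right)} = 673 + u$
$\left(-355326 - 82856\right) \left(l{\left(-267,203 \right)} + 421836\right) = \left(-355326 - 82856\right) \left(\left(673 + 203\right) + 421836\right) = - 438182 \left(876 + 421836\right) = \left(-438182\right) 422712 = -185224789584$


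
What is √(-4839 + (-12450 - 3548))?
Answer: I*√20837 ≈ 144.35*I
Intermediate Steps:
√(-4839 + (-12450 - 3548)) = √(-4839 - 15998) = √(-20837) = I*√20837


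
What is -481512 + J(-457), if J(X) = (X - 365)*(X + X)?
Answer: 269796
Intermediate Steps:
J(X) = 2*X*(-365 + X) (J(X) = (-365 + X)*(2*X) = 2*X*(-365 + X))
-481512 + J(-457) = -481512 + 2*(-457)*(-365 - 457) = -481512 + 2*(-457)*(-822) = -481512 + 751308 = 269796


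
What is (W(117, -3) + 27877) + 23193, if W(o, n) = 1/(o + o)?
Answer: 11950381/234 ≈ 51070.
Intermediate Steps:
W(o, n) = 1/(2*o)
(W(117, -3) + 27877) + 23193 = ((½)/117 + 27877) + 23193 = ((½)*(1/117) + 27877) + 23193 = (1/234 + 27877) + 23193 = 6523219/234 + 23193 = 11950381/234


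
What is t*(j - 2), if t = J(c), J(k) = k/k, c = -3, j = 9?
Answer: 7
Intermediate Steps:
J(k) = 1
t = 1
t*(j - 2) = 1*(9 - 2) = 1*7 = 7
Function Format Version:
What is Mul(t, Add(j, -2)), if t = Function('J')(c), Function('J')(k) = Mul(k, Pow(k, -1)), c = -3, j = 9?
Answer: 7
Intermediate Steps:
Function('J')(k) = 1
t = 1
Mul(t, Add(j, -2)) = Mul(1, Add(9, -2)) = Mul(1, 7) = 7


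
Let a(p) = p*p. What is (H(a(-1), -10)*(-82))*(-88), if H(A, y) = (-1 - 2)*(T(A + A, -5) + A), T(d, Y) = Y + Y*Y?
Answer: -454608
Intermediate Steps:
T(d, Y) = Y + Y**2
a(p) = p**2
H(A, y) = -60 - 3*A (H(A, y) = (-1 - 2)*(-5*(1 - 5) + A) = -3*(-5*(-4) + A) = -3*(20 + A) = -60 - 3*A)
(H(a(-1), -10)*(-82))*(-88) = ((-60 - 3*(-1)**2)*(-82))*(-88) = ((-60 - 3*1)*(-82))*(-88) = ((-60 - 3)*(-82))*(-88) = -63*(-82)*(-88) = 5166*(-88) = -454608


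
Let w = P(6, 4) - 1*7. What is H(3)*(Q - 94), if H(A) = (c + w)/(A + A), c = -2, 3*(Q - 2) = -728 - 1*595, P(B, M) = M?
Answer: 2665/6 ≈ 444.17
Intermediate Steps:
Q = -439 (Q = 2 + (-728 - 1*595)/3 = 2 + (-728 - 595)/3 = 2 + (⅓)*(-1323) = 2 - 441 = -439)
w = -3 (w = 4 - 1*7 = 4 - 7 = -3)
H(A) = -5/(2*A) (H(A) = (-2 - 3)/(A + A) = -5*1/(2*A) = -5/(2*A))
H(3)*(Q - 94) = (-5/2/3)*(-439 - 94) = -5/2*⅓*(-533) = -⅚*(-533) = 2665/6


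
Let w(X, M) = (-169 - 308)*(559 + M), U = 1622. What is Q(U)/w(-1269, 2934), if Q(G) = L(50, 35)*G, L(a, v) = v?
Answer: -8110/238023 ≈ -0.034072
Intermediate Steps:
w(X, M) = -266643 - 477*M (w(X, M) = -477*(559 + M) = -266643 - 477*M)
Q(G) = 35*G
Q(U)/w(-1269, 2934) = (35*1622)/(-266643 - 477*2934) = 56770/(-266643 - 1399518) = 56770/(-1666161) = 56770*(-1/1666161) = -8110/238023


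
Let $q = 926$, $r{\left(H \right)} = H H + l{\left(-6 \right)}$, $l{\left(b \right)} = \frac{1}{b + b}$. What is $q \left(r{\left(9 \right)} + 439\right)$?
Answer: $\frac{2888657}{6} \approx 4.8144 \cdot 10^{5}$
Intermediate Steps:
$l{\left(b \right)} = \frac{1}{2 b}$
$r{\left(H \right)} = - \frac{1}{12} + H^{2}$ ($r{\left(H \right)} = H H + \frac{1}{2 \left(-6\right)} = H^{2} + \frac{1}{2} \left(- \frac{1}{6}\right) = H^{2} - \frac{1}{12} = - \frac{1}{12} + H^{2}$)
$q \left(r{\left(9 \right)} + 439\right) = 926 \left(\left(- \frac{1}{12} + 9^{2}\right) + 439\right) = 926 \left(\left(- \frac{1}{12} + 81\right) + 439\right) = 926 \left(\frac{971}{12} + 439\right) = 926 \cdot \frac{6239}{12} = \frac{2888657}{6}$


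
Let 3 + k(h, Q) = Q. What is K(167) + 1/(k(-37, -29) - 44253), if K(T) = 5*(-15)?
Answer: -3321376/44285 ≈ -75.000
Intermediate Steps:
k(h, Q) = -3 + Q
K(T) = -75
K(167) + 1/(k(-37, -29) - 44253) = -75 + 1/((-3 - 29) - 44253) = -75 + 1/(-32 - 44253) = -75 + 1/(-44285) = -75 - 1/44285 = -3321376/44285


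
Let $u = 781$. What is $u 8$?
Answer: $6248$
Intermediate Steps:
$u 8 = 781 \cdot 8 = 6248$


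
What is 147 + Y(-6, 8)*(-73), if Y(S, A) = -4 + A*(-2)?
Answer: 1607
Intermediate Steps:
Y(S, A) = -4 - 2*A
147 + Y(-6, 8)*(-73) = 147 + (-4 - 2*8)*(-73) = 147 + (-4 - 16)*(-73) = 147 - 20*(-73) = 147 + 1460 = 1607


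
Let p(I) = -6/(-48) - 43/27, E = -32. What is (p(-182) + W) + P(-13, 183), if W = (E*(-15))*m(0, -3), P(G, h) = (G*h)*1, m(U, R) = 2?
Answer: -306821/216 ≈ -1420.5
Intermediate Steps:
P(G, h) = G*h
p(I) = -317/216 (p(I) = -6*(-1/48) - 43*1/27 = ⅛ - 43/27 = -317/216)
W = 960 (W = -32*(-15)*2 = 480*2 = 960)
(p(-182) + W) + P(-13, 183) = (-317/216 + 960) - 13*183 = 207043/216 - 2379 = -306821/216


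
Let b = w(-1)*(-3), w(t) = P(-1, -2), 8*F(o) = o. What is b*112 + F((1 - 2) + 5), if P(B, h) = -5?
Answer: 3361/2 ≈ 1680.5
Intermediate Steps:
F(o) = o/8
w(t) = -5
b = 15 (b = -5*(-3) = 15)
b*112 + F((1 - 2) + 5) = 15*112 + ((1 - 2) + 5)/8 = 1680 + (-1 + 5)/8 = 1680 + (1/8)*4 = 1680 + 1/2 = 3361/2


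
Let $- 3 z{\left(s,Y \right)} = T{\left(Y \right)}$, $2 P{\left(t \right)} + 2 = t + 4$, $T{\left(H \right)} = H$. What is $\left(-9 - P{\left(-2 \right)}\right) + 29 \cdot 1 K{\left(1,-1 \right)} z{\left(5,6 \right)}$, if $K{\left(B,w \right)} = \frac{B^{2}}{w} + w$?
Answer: $107$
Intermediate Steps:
$P{\left(t \right)} = 1 + \frac{t}{2}$ ($P{\left(t \right)} = -1 + \frac{t + 4}{2} = -1 + \frac{4 + t}{2} = -1 + \left(2 + \frac{t}{2}\right) = 1 + \frac{t}{2}$)
$z{\left(s,Y \right)} = - \frac{Y}{3}$
$K{\left(B,w \right)} = w + \frac{B^{2}}{w}$
$\left(-9 - P{\left(-2 \right)}\right) + 29 \cdot 1 K{\left(1,-1 \right)} z{\left(5,6 \right)} = \left(-9 - \left(1 + \frac{1}{2} \left(-2\right)\right)\right) + 29 \cdot 1 \left(-1 + \frac{1^{2}}{-1}\right) \left(\left(- \frac{1}{3}\right) 6\right) = \left(-9 - \left(1 - 1\right)\right) + 29 \cdot 1 \left(-1 + 1 \left(-1\right)\right) \left(-2\right) = \left(-9 - 0\right) + 29 \cdot 1 \left(-1 - 1\right) \left(-2\right) = \left(-9 + 0\right) + 29 \cdot 1 \left(-2\right) \left(-2\right) = -9 + 29 \left(\left(-2\right) \left(-2\right)\right) = -9 + 29 \cdot 4 = -9 + 116 = 107$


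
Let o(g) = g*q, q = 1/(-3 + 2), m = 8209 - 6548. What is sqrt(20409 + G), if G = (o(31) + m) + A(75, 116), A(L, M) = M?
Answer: sqrt(22155) ≈ 148.85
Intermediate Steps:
m = 1661
q = -1 (q = 1/(-1) = -1)
o(g) = -g (o(g) = g*(-1) = -g)
G = 1746 (G = (-1*31 + 1661) + 116 = (-31 + 1661) + 116 = 1630 + 116 = 1746)
sqrt(20409 + G) = sqrt(20409 + 1746) = sqrt(22155)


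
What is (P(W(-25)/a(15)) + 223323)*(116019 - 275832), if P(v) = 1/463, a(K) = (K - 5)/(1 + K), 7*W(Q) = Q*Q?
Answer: -16524432471150/463 ≈ -3.5690e+10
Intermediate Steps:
W(Q) = Q²/7 (W(Q) = (Q*Q)/7 = Q²/7)
a(K) = (-5 + K)/(1 + K)
P(v) = 1/463
(P(W(-25)/a(15)) + 223323)*(116019 - 275832) = (1/463 + 223323)*(116019 - 275832) = (103398550/463)*(-159813) = -16524432471150/463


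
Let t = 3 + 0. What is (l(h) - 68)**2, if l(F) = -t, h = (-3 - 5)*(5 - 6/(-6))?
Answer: 5041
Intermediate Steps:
t = 3
h = -48 (h = -8*(5 - 6*(-1/6)) = -8*(5 + 1) = -8*6 = -48)
l(F) = -3 (l(F) = -1*3 = -3)
(l(h) - 68)**2 = (-3 - 68)**2 = (-71)**2 = 5041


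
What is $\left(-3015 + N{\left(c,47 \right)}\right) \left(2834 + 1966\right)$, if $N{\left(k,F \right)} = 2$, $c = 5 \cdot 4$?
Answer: $-14462400$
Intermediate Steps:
$c = 20$
$\left(-3015 + N{\left(c,47 \right)}\right) \left(2834 + 1966\right) = \left(-3015 + 2\right) \left(2834 + 1966\right) = \left(-3013\right) 4800 = -14462400$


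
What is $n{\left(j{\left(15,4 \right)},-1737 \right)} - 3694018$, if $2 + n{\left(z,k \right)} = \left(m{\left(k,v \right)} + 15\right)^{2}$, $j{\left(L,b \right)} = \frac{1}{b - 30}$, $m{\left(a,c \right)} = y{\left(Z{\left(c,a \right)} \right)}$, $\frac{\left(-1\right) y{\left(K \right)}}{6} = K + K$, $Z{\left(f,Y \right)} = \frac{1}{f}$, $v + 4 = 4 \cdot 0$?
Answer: $-3693696$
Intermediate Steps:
$v = -4$ ($v = -4 + 4 \cdot 0 = -4 + 0 = -4$)
$y{\left(K \right)} = - 12 K$ ($y{\left(K \right)} = - 6 \left(K + K\right) = - 6 \cdot 2 K = - 12 K$)
$m{\left(a,c \right)} = - \frac{12}{c}$
$j{\left(L,b \right)} = \frac{1}{-30 + b}$
$n{\left(z,k \right)} = 322$ ($n{\left(z,k \right)} = -2 + \left(- \frac{12}{-4} + 15\right)^{2} = -2 + \left(\left(-12\right) \left(- \frac{1}{4}\right) + 15\right)^{2} = -2 + \left(3 + 15\right)^{2} = -2 + 18^{2} = -2 + 324 = 322$)
$n{\left(j{\left(15,4 \right)},-1737 \right)} - 3694018 = 322 - 3694018 = -3693696$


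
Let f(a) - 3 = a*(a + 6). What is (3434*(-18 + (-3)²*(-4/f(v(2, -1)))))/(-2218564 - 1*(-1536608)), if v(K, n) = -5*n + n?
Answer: 695385/7331027 ≈ 0.094855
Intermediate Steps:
v(K, n) = -4*n
f(a) = 3 + a*(6 + a) (f(a) = 3 + a*(a + 6) = 3 + a*(6 + a))
(3434*(-18 + (-3)²*(-4/f(v(2, -1)))))/(-2218564 - 1*(-1536608)) = (3434*(-18 + (-3)²*(-4/(3 + (-4*(-1))² + 6*(-4*(-1))))))/(-2218564 - 1*(-1536608)) = (3434*(-18 + 9*(-4/(3 + 4² + 6*4))))/(-2218564 + 1536608) = (3434*(-18 + 9*(-4/(3 + 16 + 24))))/(-681956) = (3434*(-18 + 9*(-4/43)))*(-1/681956) = (3434*(-18 - 36/43))*(-1/681956) = (3434*(-810/43))*(-1/681956) = -2781540/43*(-1/681956) = 695385/7331027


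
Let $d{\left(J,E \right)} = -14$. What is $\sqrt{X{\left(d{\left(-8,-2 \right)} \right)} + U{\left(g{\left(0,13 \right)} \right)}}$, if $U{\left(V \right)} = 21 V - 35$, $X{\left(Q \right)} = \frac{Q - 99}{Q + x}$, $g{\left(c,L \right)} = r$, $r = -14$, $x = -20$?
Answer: $\frac{i \sqrt{376482}}{34} \approx 18.047 i$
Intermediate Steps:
$g{\left(c,L \right)} = -14$
$X{\left(Q \right)} = \frac{-99 + Q}{-20 + Q}$ ($X{\left(Q \right)} = \frac{Q - 99}{Q - 20} = \frac{-99 + Q}{-20 + Q}$)
$U{\left(V \right)} = -35 + 21 V$
$\sqrt{X{\left(d{\left(-8,-2 \right)} \right)} + U{\left(g{\left(0,13 \right)} \right)}} = \sqrt{\frac{-99 - 14}{-20 - 14} + \left(-35 + 21 \left(-14\right)\right)} = \sqrt{\frac{1}{-34} \left(-113\right) - 329} = \sqrt{\left(- \frac{1}{34}\right) \left(-113\right) - 329} = \sqrt{\frac{113}{34} - 329} = \sqrt{- \frac{11073}{34}} = \frac{i \sqrt{376482}}{34}$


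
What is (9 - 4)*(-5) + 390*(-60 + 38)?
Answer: -8605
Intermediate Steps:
(9 - 4)*(-5) + 390*(-60 + 38) = 5*(-5) + 390*(-22) = -25 - 8580 = -8605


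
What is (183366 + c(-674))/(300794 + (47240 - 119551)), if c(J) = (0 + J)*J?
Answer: 637642/228483 ≈ 2.7908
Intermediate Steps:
c(J) = J² (c(J) = J*J = J²)
(183366 + c(-674))/(300794 + (47240 - 119551)) = (183366 + (-674)²)/(300794 + (47240 - 119551)) = (183366 + 454276)/(300794 - 72311) = 637642/228483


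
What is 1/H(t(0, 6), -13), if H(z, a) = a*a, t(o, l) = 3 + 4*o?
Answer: 1/169 ≈ 0.0059172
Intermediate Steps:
H(z, a) = a²
1/H(t(0, 6), -13) = 1/((-13)²) = 1/169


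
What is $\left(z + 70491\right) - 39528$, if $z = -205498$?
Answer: $-174535$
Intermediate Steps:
$\left(z + 70491\right) - 39528 = \left(-205498 + 70491\right) - 39528 = -135007 - 39528 = -174535$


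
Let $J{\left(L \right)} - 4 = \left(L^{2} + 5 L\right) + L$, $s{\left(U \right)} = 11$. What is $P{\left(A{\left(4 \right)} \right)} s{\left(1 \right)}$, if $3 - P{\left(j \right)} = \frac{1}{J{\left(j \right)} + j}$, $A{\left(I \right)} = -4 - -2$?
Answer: $\frac{209}{6} \approx 34.833$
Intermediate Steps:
$J{\left(L \right)} = 4 + L^{2} + 6 L$ ($J{\left(L \right)} = 4 + \left(\left(L^{2} + 5 L\right) + L\right) = 4 + \left(L^{2} + 6 L\right) = 4 + L^{2} + 6 L$)
$A{\left(I \right)} = -2$ ($A{\left(I \right)} = -4 + 2 = -2$)
$P{\left(j \right)} = 3 - \frac{1}{4 + j^{2} + 7 j}$ ($P{\left(j \right)} = 3 - \frac{1}{\left(4 + j^{2} + 6 j\right) + j} = 3 - \frac{1}{4 + j^{2} + 7 j}$)
$P{\left(A{\left(4 \right)} \right)} s{\left(1 \right)} = \frac{11 + 3 \left(-2\right)^{2} + 21 \left(-2\right)}{4 + \left(-2\right)^{2} + 7 \left(-2\right)} 11 = \frac{11 + 3 \cdot 4 - 42}{4 + 4 - 14} \cdot 11 = \frac{11 + 12 - 42}{-6} \cdot 11 = \left(- \frac{1}{6}\right) \left(-19\right) 11 = \frac{19}{6} \cdot 11 = \frac{209}{6}$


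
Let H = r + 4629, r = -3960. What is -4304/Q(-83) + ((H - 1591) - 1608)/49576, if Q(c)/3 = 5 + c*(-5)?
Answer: -27070363/7808220 ≈ -3.4669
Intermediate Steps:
H = 669 (H = -3960 + 4629 = 669)
Q(c) = 15 - 15*c (Q(c) = 3*(5 + c*(-5)) = 3*(5 - 5*c) = 15 - 15*c)
-4304/Q(-83) + ((H - 1591) - 1608)/49576 = -4304/(15 - 15*(-83)) + ((669 - 1591) - 1608)/49576 = -4304/(15 + 1245) + (-922 - 1608)*(1/49576) = -4304/1260 - 2530*1/49576 = -4304*1/1260 - 1265/24788 = -1076/315 - 1265/24788 = -27070363/7808220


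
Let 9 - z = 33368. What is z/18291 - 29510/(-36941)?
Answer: -692547409/675687831 ≈ -1.0250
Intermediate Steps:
z = -33359 (z = 9 - 1*33368 = 9 - 33368 = -33359)
z/18291 - 29510/(-36941) = -33359/18291 - 29510/(-36941) = -33359*1/18291 - 29510*(-1/36941) = -33359/18291 + 29510/36941 = -692547409/675687831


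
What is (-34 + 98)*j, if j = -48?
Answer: -3072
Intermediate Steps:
(-34 + 98)*j = (-34 + 98)*(-48) = 64*(-48) = -3072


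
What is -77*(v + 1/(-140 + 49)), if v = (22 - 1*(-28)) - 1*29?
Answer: -21010/13 ≈ -1616.2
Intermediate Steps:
v = 21 (v = (22 + 28) - 29 = 50 - 29 = 21)
-77*(v + 1/(-140 + 49)) = -77*(21 + 1/(-140 + 49)) = -77*(21 + 1/(-91)) = -77*(21 - 1/91) = -77*1910/91 = -21010/13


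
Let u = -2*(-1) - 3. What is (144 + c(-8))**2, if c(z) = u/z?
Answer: 1329409/64 ≈ 20772.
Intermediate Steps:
u = -1 (u = 2 - 3 = -1)
c(z) = -1/z
(144 + c(-8))**2 = (144 - 1/(-8))**2 = (144 - 1*(-1/8))**2 = (144 + 1/8)**2 = (1153/8)**2 = 1329409/64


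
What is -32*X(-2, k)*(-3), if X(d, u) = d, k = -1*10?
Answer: -192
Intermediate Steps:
k = -10
-32*X(-2, k)*(-3) = -32*(-2)*(-3) = 64*(-3) = -192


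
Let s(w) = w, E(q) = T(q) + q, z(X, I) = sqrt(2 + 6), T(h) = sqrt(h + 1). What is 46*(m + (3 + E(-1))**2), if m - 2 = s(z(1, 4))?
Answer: 276 + 92*sqrt(2) ≈ 406.11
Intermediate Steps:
T(h) = sqrt(1 + h)
z(X, I) = 2*sqrt(2) (z(X, I) = sqrt(8) = 2*sqrt(2))
E(q) = q + sqrt(1 + q) (E(q) = sqrt(1 + q) + q = q + sqrt(1 + q))
m = 2 + 2*sqrt(2) ≈ 4.8284
46*(m + (3 + E(-1))**2) = 46*((2 + 2*sqrt(2)) + (3 + (-1 + sqrt(1 - 1)))**2) = 46*((2 + 2*sqrt(2)) + (3 + (-1 + sqrt(0)))**2) = 46*((2 + 2*sqrt(2)) + (3 + (-1 + 0))**2) = 46*((2 + 2*sqrt(2)) + (3 - 1)**2) = 46*((2 + 2*sqrt(2)) + 2**2) = 46*((2 + 2*sqrt(2)) + 4) = 46*(6 + 2*sqrt(2)) = 276 + 92*sqrt(2)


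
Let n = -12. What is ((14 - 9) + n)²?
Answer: 49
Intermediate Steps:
((14 - 9) + n)² = ((14 - 9) - 12)² = (5 - 12)² = (-7)² = 49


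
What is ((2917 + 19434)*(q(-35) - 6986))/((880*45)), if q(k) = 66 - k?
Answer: -3419703/880 ≈ -3886.0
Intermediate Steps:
((2917 + 19434)*(q(-35) - 6986))/((880*45)) = ((2917 + 19434)*((66 - 1*(-35)) - 6986))/((880*45)) = (22351*((66 + 35) - 6986))/39600 = (22351*(101 - 6986))*(1/39600) = (22351*(-6885))*(1/39600) = -153886635*1/39600 = -3419703/880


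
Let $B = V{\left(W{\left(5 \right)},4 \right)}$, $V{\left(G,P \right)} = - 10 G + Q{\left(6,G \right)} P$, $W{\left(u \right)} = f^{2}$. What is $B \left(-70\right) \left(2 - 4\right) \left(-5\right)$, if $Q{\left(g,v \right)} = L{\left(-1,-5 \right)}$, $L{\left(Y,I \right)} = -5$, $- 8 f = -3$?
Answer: $\frac{119875}{8} \approx 14984.0$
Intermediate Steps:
$f = \frac{3}{8}$ ($f = \left(- \frac{1}{8}\right) \left(-3\right) = \frac{3}{8} \approx 0.375$)
$Q{\left(g,v \right)} = -5$
$W{\left(u \right)} = \frac{9}{64}$ ($W{\left(u \right)} = \left(\frac{3}{8}\right)^{2} = \frac{9}{64}$)
$V{\left(G,P \right)} = - 10 G - 5 P$
$B = - \frac{685}{32}$ ($B = \left(-10\right) \frac{9}{64} - 20 = - \frac{45}{32} - 20 = - \frac{685}{32} \approx -21.406$)
$B \left(-70\right) \left(2 - 4\right) \left(-5\right) = \left(- \frac{685}{32}\right) \left(-70\right) \left(2 - 4\right) \left(-5\right) = \frac{23975 \left(\left(-2\right) \left(-5\right)\right)}{16} = \frac{23975}{16} \cdot 10 = \frac{119875}{8}$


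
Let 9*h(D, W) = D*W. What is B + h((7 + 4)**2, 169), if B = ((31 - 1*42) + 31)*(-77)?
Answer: 6589/9 ≈ 732.11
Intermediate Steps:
h(D, W) = D*W/9 (h(D, W) = (D*W)/9 = D*W/9)
B = -1540 (B = ((31 - 42) + 31)*(-77) = (-11 + 31)*(-77) = 20*(-77) = -1540)
B + h((7 + 4)**2, 169) = -1540 + (1/9)*(7 + 4)**2*169 = -1540 + (1/9)*11**2*169 = -1540 + (1/9)*121*169 = -1540 + 20449/9 = 6589/9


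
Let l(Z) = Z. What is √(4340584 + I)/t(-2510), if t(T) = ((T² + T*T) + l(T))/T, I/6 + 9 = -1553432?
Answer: -I*√4980062/5019 ≈ -0.44463*I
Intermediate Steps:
I = -9320646 (I = -54 + 6*(-1553432) = -54 - 9320592 = -9320646)
t(T) = (T + 2*T²)/T (t(T) = ((T² + T*T) + T)/T = ((T² + T²) + T)/T = (2*T² + T)/T = (T + 2*T²)/T)
√(4340584 + I)/t(-2510) = √(4340584 - 9320646)/(1 + 2*(-2510)) = √(-4980062)/(1 - 5020) = (I*√4980062)/(-5019) = (I*√4980062)*(-1/5019) = -I*√4980062/5019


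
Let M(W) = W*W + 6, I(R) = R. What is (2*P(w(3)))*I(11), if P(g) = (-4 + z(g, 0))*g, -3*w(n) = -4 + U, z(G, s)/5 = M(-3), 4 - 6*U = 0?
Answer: 15620/9 ≈ 1735.6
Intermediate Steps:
M(W) = 6 + W² (M(W) = W² + 6 = 6 + W²)
U = ⅔ (U = ⅔ - ⅙*0 = ⅔ + 0 = ⅔ ≈ 0.66667)
z(G, s) = 75 (z(G, s) = 5*(6 + (-3)²) = 5*(6 + 9) = 5*15 = 75)
w(n) = 10/9 (w(n) = -(-4 + ⅔)/3 = -⅓*(-10/3) = 10/9)
P(g) = 71*g (P(g) = (-4 + 75)*g = 71*g)
(2*P(w(3)))*I(11) = (2*(71*(10/9)))*11 = (2*(710/9))*11 = (1420/9)*11 = 15620/9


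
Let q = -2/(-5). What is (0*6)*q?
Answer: 0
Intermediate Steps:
q = ⅖ (q = -2*(-⅕) = ⅖ ≈ 0.40000)
(0*6)*q = (0*6)*(⅖) = 0*(⅖) = 0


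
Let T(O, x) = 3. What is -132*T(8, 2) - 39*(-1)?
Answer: -357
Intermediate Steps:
-132*T(8, 2) - 39*(-1) = -132*3 - 39*(-1) = -396 + 39 = -357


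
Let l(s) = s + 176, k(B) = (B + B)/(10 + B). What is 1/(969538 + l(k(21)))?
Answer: 31/30061176 ≈ 1.0312e-6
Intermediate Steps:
k(B) = 2*B/(10 + B) (k(B) = (2*B)/(10 + B) = 2*B/(10 + B))
l(s) = 176 + s
1/(969538 + l(k(21))) = 1/(969538 + (176 + 2*21/(10 + 21))) = 1/(969538 + (176 + 2*21/31)) = 1/(969538 + (176 + 2*21*(1/31))) = 1/(969538 + (176 + 42/31)) = 1/(969538 + 5498/31) = 1/(30061176/31) = 31/30061176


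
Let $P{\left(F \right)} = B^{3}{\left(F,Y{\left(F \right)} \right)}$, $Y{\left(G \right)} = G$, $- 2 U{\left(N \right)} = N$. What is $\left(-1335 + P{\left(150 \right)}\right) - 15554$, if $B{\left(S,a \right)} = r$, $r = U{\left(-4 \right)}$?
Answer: $-16881$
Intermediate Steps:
$U{\left(N \right)} = - \frac{N}{2}$
$r = 2$ ($r = \left(- \frac{1}{2}\right) \left(-4\right) = 2$)
$B{\left(S,a \right)} = 2$
$P{\left(F \right)} = 8$ ($P{\left(F \right)} = 2^{3} = 8$)
$\left(-1335 + P{\left(150 \right)}\right) - 15554 = \left(-1335 + 8\right) - 15554 = -1327 - 15554 = -16881$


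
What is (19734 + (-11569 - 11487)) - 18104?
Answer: -21426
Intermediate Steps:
(19734 + (-11569 - 11487)) - 18104 = (19734 - 23056) - 18104 = -3322 - 18104 = -21426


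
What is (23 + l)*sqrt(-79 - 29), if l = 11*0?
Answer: 138*I*sqrt(3) ≈ 239.02*I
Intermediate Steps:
l = 0
(23 + l)*sqrt(-79 - 29) = (23 + 0)*sqrt(-79 - 29) = 23*sqrt(-108) = 23*(6*I*sqrt(3)) = 138*I*sqrt(3)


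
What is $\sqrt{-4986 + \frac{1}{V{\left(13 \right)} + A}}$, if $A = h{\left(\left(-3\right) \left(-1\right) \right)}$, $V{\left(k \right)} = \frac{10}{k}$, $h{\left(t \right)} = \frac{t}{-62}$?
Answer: $\frac{2 i \sqrt{420652715}}{581} \approx 70.602 i$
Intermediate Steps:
$h{\left(t \right)} = - \frac{t}{62}$ ($h{\left(t \right)} = t \left(- \frac{1}{62}\right) = - \frac{t}{62}$)
$A = - \frac{3}{62}$ ($A = - \frac{\left(-3\right) \left(-1\right)}{62} = \left(- \frac{1}{62}\right) 3 = - \frac{3}{62} \approx -0.048387$)
$\sqrt{-4986 + \frac{1}{V{\left(13 \right)} + A}} = \sqrt{-4986 + \frac{1}{\frac{10}{13} - \frac{3}{62}}} = \sqrt{-4986 + \frac{1}{\frac{581}{806}}} = \sqrt{-4986 + \frac{806}{581}} = \sqrt{- \frac{2896060}{581}} = \frac{2 i \sqrt{420652715}}{581}$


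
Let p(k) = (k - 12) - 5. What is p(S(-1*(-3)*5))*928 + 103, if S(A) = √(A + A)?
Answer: -15673 + 928*√30 ≈ -10590.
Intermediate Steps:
S(A) = √2*√A (S(A) = √(2*A) = √2*√A)
p(k) = -17 + k (p(k) = (-12 + k) - 5 = -17 + k)
p(S(-1*(-3)*5))*928 + 103 = (-17 + √2*√(-1*(-3)*5))*928 + 103 = (-17 + √2*√(3*5))*928 + 103 = (-17 + √2*√15)*928 + 103 = (-17 + √30)*928 + 103 = (-15776 + 928*√30) + 103 = -15673 + 928*√30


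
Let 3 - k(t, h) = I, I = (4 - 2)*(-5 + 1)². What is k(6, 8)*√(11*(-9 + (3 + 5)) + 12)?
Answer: -29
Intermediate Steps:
I = 32 (I = 2*(-4)² = 2*16 = 32)
k(t, h) = -29 (k(t, h) = 3 - 1*32 = 3 - 32 = -29)
k(6, 8)*√(11*(-9 + (3 + 5)) + 12) = -29*√(11*(-9 + (3 + 5)) + 12) = -29*√(11*(-9 + 8) + 12) = -29*√(11*(-1) + 12) = -29*√(-11 + 12) = -29*√1 = -29*1 = -29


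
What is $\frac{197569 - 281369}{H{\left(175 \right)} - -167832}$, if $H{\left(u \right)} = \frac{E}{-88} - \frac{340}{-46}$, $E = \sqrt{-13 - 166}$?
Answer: $- \frac{2304723988255744}{4616031877251675} - \frac{156042304 i \sqrt{179}}{4616031877251675} \approx -0.49929 - 4.5227 \cdot 10^{-7} i$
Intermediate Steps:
$E = i \sqrt{179}$ ($E = \sqrt{-179} = i \sqrt{179} \approx 13.379 i$)
$H{\left(u \right)} = \frac{170}{23} - \frac{i \sqrt{179}}{88}$ ($H{\left(u \right)} = \frac{i \sqrt{179}}{-88} - \frac{340}{-46} = i \sqrt{179} \left(- \frac{1}{88}\right) - - \frac{170}{23} = - \frac{i \sqrt{179}}{88} + \frac{170}{23} = \frac{170}{23} - \frac{i \sqrt{179}}{88}$)
$\frac{197569 - 281369}{H{\left(175 \right)} - -167832} = \frac{197569 - 281369}{\left(\frac{170}{23} - \frac{i \sqrt{179}}{88}\right) - -167832} = - \frac{83800}{\left(\frac{170}{23} - \frac{i \sqrt{179}}{88}\right) + 167832} = - \frac{83800}{\frac{3860306}{23} - \frac{i \sqrt{179}}{88}}$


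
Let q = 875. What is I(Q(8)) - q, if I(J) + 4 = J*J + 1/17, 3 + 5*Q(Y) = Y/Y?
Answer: -373482/425 ≈ -878.78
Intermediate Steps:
Q(Y) = -2/5 (Q(Y) = -3/5 + (Y/Y)/5 = -3/5 + (1/5)*1 = -3/5 + 1/5 = -2/5)
I(J) = -67/17 + J**2 (I(J) = -4 + (J*J + 1/17) = -4 + (J**2 + 1/17) = -4 + (1/17 + J**2) = -67/17 + J**2)
I(Q(8)) - q = (-67/17 + (-2/5)**2) - 1*875 = (-67/17 + 4/25) - 875 = -1607/425 - 875 = -373482/425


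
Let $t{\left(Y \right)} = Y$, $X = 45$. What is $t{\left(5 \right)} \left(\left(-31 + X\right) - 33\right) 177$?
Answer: $-16815$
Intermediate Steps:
$t{\left(5 \right)} \left(\left(-31 + X\right) - 33\right) 177 = 5 \left(\left(-31 + 45\right) - 33\right) 177 = 5 \left(14 - 33\right) 177 = 5 \left(-19\right) 177 = \left(-95\right) 177 = -16815$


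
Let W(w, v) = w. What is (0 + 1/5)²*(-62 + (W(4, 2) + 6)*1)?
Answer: -52/25 ≈ -2.0800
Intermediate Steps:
(0 + 1/5)²*(-62 + (W(4, 2) + 6)*1) = (0 + 1/5)²*(-62 + (4 + 6)*1) = (0 + ⅕)²*(-62 + 10*1) = (⅕)²*(-62 + 10) = (1/25)*(-52) = -52/25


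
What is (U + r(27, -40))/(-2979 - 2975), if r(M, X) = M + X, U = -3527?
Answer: 1770/2977 ≈ 0.59456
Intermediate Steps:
(U + r(27, -40))/(-2979 - 2975) = (-3527 + (27 - 40))/(-2979 - 2975) = (-3527 - 13)/(-5954) = -3540*(-1/5954) = 1770/2977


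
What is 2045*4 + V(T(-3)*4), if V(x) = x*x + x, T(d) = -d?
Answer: 8336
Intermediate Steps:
V(x) = x + x**2 (V(x) = x**2 + x = x + x**2)
2045*4 + V(T(-3)*4) = 2045*4 + (-1*(-3)*4)*(1 - 1*(-3)*4) = 8180 + (3*4)*(1 + 3*4) = 8180 + 12*(1 + 12) = 8180 + 12*13 = 8180 + 156 = 8336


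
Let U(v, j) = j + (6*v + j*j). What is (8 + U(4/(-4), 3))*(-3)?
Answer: -42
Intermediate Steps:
U(v, j) = j + j² + 6*v (U(v, j) = j + (6*v + j²) = j + (j² + 6*v) = j + j² + 6*v)
(8 + U(4/(-4), 3))*(-3) = (8 + (3 + 3² + 6*(4/(-4))))*(-3) = (8 + (3 + 9 + 6*(4*(-¼))))*(-3) = (8 + (3 + 9 + 6*(-1)))*(-3) = (8 + (3 + 9 - 6))*(-3) = (8 + 6)*(-3) = 14*(-3) = -42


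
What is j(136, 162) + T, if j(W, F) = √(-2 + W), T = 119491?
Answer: 119491 + √134 ≈ 1.1950e+5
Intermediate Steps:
j(136, 162) + T = √(-2 + 136) + 119491 = √134 + 119491 = 119491 + √134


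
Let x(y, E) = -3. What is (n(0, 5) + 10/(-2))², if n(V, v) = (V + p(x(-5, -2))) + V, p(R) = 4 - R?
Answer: 4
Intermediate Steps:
n(V, v) = 7 + 2*V (n(V, v) = (V + (4 - 1*(-3))) + V = (V + (4 + 3)) + V = (V + 7) + V = (7 + V) + V = 7 + 2*V)
(n(0, 5) + 10/(-2))² = ((7 + 2*0) + 10/(-2))² = ((7 + 0) + 10*(-½))² = (7 - 5)² = 2² = 4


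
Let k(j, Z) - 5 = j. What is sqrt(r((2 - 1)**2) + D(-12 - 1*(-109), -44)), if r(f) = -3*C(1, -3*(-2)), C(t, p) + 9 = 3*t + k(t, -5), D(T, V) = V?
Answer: 2*I*sqrt(11) ≈ 6.6332*I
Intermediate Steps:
k(j, Z) = 5 + j
C(t, p) = -4 + 4*t (C(t, p) = -9 + (3*t + (5 + t)) = -9 + (5 + 4*t) = -4 + 4*t)
r(f) = 0 (r(f) = -3*(-4 + 4*1) = -3*(-4 + 4) = -3*0 = 0)
sqrt(r((2 - 1)**2) + D(-12 - 1*(-109), -44)) = sqrt(0 - 44) = sqrt(-44) = 2*I*sqrt(11)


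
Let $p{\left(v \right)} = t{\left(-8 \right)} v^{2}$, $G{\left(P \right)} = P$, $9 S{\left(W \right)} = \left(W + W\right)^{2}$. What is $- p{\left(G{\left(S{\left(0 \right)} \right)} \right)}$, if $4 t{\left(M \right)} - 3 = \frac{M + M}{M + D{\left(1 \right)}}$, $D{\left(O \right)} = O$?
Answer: $0$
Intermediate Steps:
$S{\left(W \right)} = \frac{4 W^{2}}{9}$ ($S{\left(W \right)} = \frac{\left(W + W\right)^{2}}{9} = \frac{\left(2 W\right)^{2}}{9} = \frac{4 W^{2}}{9}$)
$t{\left(M \right)} = \frac{3}{4} + \frac{M}{2 \left(1 + M\right)}$ ($t{\left(M \right)} = \frac{3}{4} + \frac{\left(M + M\right) \frac{1}{M + 1}}{4} = \frac{3}{4} + \frac{2 M \frac{1}{1 + M}}{4} = \frac{3}{4} + \frac{M}{2 \left(1 + M\right)}$)
$p{\left(v \right)} = \frac{37 v^{2}}{28}$ ($p{\left(v \right)} = \frac{3 + 5 \left(-8\right)}{4 \left(1 - 8\right)} v^{2} = \frac{3 - 40}{4 \left(-7\right)} v^{2} = \frac{1}{4} \left(- \frac{1}{7}\right) \left(-37\right) v^{2} = \frac{37 v^{2}}{28}$)
$- p{\left(G{\left(S{\left(0 \right)} \right)} \right)} = - \frac{37 \left(\frac{4 \cdot 0^{2}}{9}\right)^{2}}{28} = - \frac{37 \left(\frac{4}{9} \cdot 0\right)^{2}}{28} = - \frac{37 \cdot 0^{2}}{28} = - \frac{37 \cdot 0}{28} = \left(-1\right) 0 = 0$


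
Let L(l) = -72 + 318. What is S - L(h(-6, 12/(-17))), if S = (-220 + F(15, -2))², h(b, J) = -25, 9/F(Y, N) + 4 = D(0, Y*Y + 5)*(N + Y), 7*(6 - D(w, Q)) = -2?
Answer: 14235426433/295936 ≈ 48103.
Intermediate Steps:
D(w, Q) = 44/7 (D(w, Q) = 6 - ⅐*(-2) = 6 + 2/7 = 44/7)
F(Y, N) = 9/(-4 + 44*N/7 + 44*Y/7) (F(Y, N) = 9/(-4 + 44*(N + Y)/7) = 9/(-4 + (44*N/7 + 44*Y/7)) = 9/(-4 + 44*N/7 + 44*Y/7))
S = 14308226689/295936 (S = (-220 + 63/(4*(-7 + 11*(-2) + 11*15)))² = (-220 + 63/(4*(-7 - 22 + 165)))² = (-220 + (63/4)/136)² = (-220 + (63/4)*(1/136))² = (-220 + 63/544)² = (-119617/544)² = 14308226689/295936 ≈ 48349.)
L(l) = 246
S - L(h(-6, 12/(-17))) = 14308226689/295936 - 1*246 = 14308226689/295936 - 246 = 14235426433/295936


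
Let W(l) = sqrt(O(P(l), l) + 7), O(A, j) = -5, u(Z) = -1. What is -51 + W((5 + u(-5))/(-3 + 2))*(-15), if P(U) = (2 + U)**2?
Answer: -51 - 15*sqrt(2) ≈ -72.213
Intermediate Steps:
W(l) = sqrt(2) (W(l) = sqrt(-5 + 7) = sqrt(2))
-51 + W((5 + u(-5))/(-3 + 2))*(-15) = -51 + sqrt(2)*(-15) = -51 - 15*sqrt(2)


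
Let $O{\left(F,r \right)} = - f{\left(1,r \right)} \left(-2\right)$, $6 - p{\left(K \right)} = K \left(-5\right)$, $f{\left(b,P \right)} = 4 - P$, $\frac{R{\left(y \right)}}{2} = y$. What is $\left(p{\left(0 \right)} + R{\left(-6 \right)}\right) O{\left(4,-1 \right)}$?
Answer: $-60$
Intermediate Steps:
$R{\left(y \right)} = 2 y$
$p{\left(K \right)} = 6 + 5 K$ ($p{\left(K \right)} = 6 - K \left(-5\right) = 6 - - 5 K = 6 + 5 K$)
$O{\left(F,r \right)} = 8 - 2 r$ ($O{\left(F,r \right)} = - \left(4 - r\right) \left(-2\right) = - (-8 + 2 r) = 8 - 2 r$)
$\left(p{\left(0 \right)} + R{\left(-6 \right)}\right) O{\left(4,-1 \right)} = \left(\left(6 + 5 \cdot 0\right) + 2 \left(-6\right)\right) \left(8 - -2\right) = \left(\left(6 + 0\right) - 12\right) \left(8 + 2\right) = \left(6 - 12\right) 10 = \left(-6\right) 10 = -60$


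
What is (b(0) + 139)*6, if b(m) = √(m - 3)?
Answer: 834 + 6*I*√3 ≈ 834.0 + 10.392*I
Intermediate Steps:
b(m) = √(-3 + m)
(b(0) + 139)*6 = (√(-3 + 0) + 139)*6 = (√(-3) + 139)*6 = (I*√3 + 139)*6 = (139 + I*√3)*6 = 834 + 6*I*√3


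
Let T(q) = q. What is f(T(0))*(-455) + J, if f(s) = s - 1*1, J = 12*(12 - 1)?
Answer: 587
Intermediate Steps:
J = 132 (J = 12*11 = 132)
f(s) = -1 + s (f(s) = s - 1 = -1 + s)
f(T(0))*(-455) + J = (-1 + 0)*(-455) + 132 = -1*(-455) + 132 = 455 + 132 = 587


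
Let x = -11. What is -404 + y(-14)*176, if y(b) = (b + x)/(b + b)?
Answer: -1728/7 ≈ -246.86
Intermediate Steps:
y(b) = (-11 + b)/(2*b) (y(b) = (b - 11)/(b + b) = (-11 + b)/((2*b)) = (-11 + b)*(1/(2*b)) = (-11 + b)/(2*b))
-404 + y(-14)*176 = -404 + ((½)*(-11 - 14)/(-14))*176 = -404 + ((½)*(-1/14)*(-25))*176 = -404 + (25/28)*176 = -404 + 1100/7 = -1728/7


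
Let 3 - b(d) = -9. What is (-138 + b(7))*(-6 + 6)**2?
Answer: 0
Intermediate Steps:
b(d) = 12 (b(d) = 3 - 1*(-9) = 3 + 9 = 12)
(-138 + b(7))*(-6 + 6)**2 = (-138 + 12)*(-6 + 6)**2 = -126*0**2 = -126*0 = 0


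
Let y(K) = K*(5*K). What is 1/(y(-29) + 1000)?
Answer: 1/5205 ≈ 0.00019212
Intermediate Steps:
y(K) = 5*K**2
1/(y(-29) + 1000) = 1/(5*(-29)**2 + 1000) = 1/(5*841 + 1000) = 1/(4205 + 1000) = 1/5205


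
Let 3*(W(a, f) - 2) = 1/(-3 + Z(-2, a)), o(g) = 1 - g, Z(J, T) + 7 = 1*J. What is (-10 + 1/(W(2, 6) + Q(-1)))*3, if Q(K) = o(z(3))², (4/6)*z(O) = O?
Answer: -3813/128 ≈ -29.789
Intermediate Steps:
z(O) = 3*O/2
Z(J, T) = -7 + J (Z(J, T) = -7 + 1*J = -7 + J)
W(a, f) = 71/36 (W(a, f) = 2 + 1/(3*(-3 + (-7 - 2))) = 2 + 1/(3*(-3 - 9)) = 2 + (⅓)/(-12) = 2 + (⅓)*(-1/12) = 2 - 1/36 = 71/36)
Q(K) = 49/4 (Q(K) = (1 - 3*3/2)² = (1 - 1*9/2)² = (1 - 9/2)² = (-7/2)² = 49/4)
(-10 + 1/(W(2, 6) + Q(-1)))*3 = (-10 + 1/(71/36 + 49/4))*3 = (-10 + 1/(128/9))*3 = (-10 + 9/128)*3 = -1271/128*3 = -3813/128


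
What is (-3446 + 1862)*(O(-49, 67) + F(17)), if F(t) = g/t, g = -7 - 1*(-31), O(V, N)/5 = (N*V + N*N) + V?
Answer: -155816496/17 ≈ -9.1657e+6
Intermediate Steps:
O(V, N) = 5*V + 5*N² + 5*N*V (O(V, N) = 5*((N*V + N*N) + V) = 5*((N*V + N²) + V) = 5*((N² + N*V) + V) = 5*(V + N² + N*V) = 5*V + 5*N² + 5*N*V)
g = 24 (g = -7 + 31 = 24)
F(t) = 24/t
(-3446 + 1862)*(O(-49, 67) + F(17)) = (-3446 + 1862)*((5*(-49) + 5*67² + 5*67*(-49)) + 24/17) = -1584*((-245 + 5*4489 - 16415) + 24*(1/17)) = -1584*((-245 + 22445 - 16415) + 24/17) = -1584*(5785 + 24/17) = -1584*98369/17 = -155816496/17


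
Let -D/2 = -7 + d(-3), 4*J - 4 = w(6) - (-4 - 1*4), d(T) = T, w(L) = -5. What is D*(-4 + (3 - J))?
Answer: -55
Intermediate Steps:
J = 7/4 (J = 1 + (-5 - (-4 - 1*4))/4 = 1 + (-5 - (-4 - 4))/4 = 1 + (-5 - 1*(-8))/4 = 1 + (-5 + 8)/4 = 1 + (1/4)*3 = 1 + 3/4 = 7/4 ≈ 1.7500)
D = 20 (D = -2*(-7 - 3) = -2*(-10) = 20)
D*(-4 + (3 - J)) = 20*(-4 + (3 - 1*7/4)) = 20*(-4 + (3 - 7/4)) = 20*(-4 + 5/4) = 20*(-11/4) = -55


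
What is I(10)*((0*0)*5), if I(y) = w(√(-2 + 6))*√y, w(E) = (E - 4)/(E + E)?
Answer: 0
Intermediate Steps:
w(E) = (-4 + E)/(2*E) (w(E) = (-4 + E)/((2*E)) = (-4 + E)*(1/(2*E)) = (-4 + E)/(2*E))
I(y) = -√y/2 (I(y) = ((-4 + √(-2 + 6))/(2*(√(-2 + 6))))*√y = ((-4 + √4)/(2*(√4)))*√y = ((½)*(-4 + 2)/2)*√y = ((½)*(½)*(-2))*√y = -√y/2)
I(10)*((0*0)*5) = (-√10/2)*((0*0)*5) = (-√10/2)*(0*5) = -√10/2*0 = 0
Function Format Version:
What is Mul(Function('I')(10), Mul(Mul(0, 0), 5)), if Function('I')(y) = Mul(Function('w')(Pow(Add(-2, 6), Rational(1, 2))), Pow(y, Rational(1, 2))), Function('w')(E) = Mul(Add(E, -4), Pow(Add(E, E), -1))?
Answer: 0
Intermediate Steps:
Function('w')(E) = Mul(Rational(1, 2), Pow(E, -1), Add(-4, E)) (Function('w')(E) = Mul(Add(-4, E), Pow(Mul(2, E), -1)) = Mul(Add(-4, E), Mul(Rational(1, 2), Pow(E, -1))) = Mul(Rational(1, 2), Pow(E, -1), Add(-4, E)))
Function('I')(y) = Mul(Rational(-1, 2), Pow(y, Rational(1, 2))) (Function('I')(y) = Mul(Mul(Rational(1, 2), Pow(Pow(Add(-2, 6), Rational(1, 2)), -1), Add(-4, Pow(Add(-2, 6), Rational(1, 2)))), Pow(y, Rational(1, 2))) = Mul(Mul(Rational(1, 2), Pow(Pow(4, Rational(1, 2)), -1), Add(-4, Pow(4, Rational(1, 2)))), Pow(y, Rational(1, 2))) = Mul(Mul(Rational(1, 2), Pow(2, -1), Add(-4, 2)), Pow(y, Rational(1, 2))) = Mul(Mul(Rational(1, 2), Rational(1, 2), -2), Pow(y, Rational(1, 2))) = Mul(Rational(-1, 2), Pow(y, Rational(1, 2))))
Mul(Function('I')(10), Mul(Mul(0, 0), 5)) = Mul(Mul(Rational(-1, 2), Pow(10, Rational(1, 2))), Mul(Mul(0, 0), 5)) = Mul(Mul(Rational(-1, 2), Pow(10, Rational(1, 2))), Mul(0, 5)) = Mul(Mul(Rational(-1, 2), Pow(10, Rational(1, 2))), 0) = 0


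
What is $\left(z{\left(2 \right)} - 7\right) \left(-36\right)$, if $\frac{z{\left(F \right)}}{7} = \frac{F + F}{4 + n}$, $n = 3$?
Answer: $108$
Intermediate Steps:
$z{\left(F \right)} = 2 F$ ($z{\left(F \right)} = 7 \frac{F + F}{4 + 3} = 7 \frac{2 F}{7} = 2 F$)
$\left(z{\left(2 \right)} - 7\right) \left(-36\right) = \left(2 \cdot 2 - 7\right) \left(-36\right) = \left(4 - 7\right) \left(-36\right) = \left(-3\right) \left(-36\right) = 108$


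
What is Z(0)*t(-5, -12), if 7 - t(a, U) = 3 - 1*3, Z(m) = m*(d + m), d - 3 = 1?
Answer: 0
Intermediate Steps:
d = 4 (d = 3 + 1 = 4)
Z(m) = m*(4 + m)
t(a, U) = 7 (t(a, U) = 7 - (3 - 1*3) = 7 - (3 - 3) = 7 - 1*0 = 7 + 0 = 7)
Z(0)*t(-5, -12) = (0*(4 + 0))*7 = (0*4)*7 = 0*7 = 0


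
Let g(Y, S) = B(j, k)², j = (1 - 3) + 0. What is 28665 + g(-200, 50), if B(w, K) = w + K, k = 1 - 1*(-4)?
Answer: 28674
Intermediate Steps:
k = 5 (k = 1 + 4 = 5)
j = -2 (j = -2 + 0 = -2)
B(w, K) = K + w
g(Y, S) = 9 (g(Y, S) = (5 - 2)² = 3² = 9)
28665 + g(-200, 50) = 28665 + 9 = 28674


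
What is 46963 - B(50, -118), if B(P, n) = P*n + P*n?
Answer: 58763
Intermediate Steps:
B(P, n) = 2*P*n
46963 - B(50, -118) = 46963 - 2*50*(-118) = 46963 - 1*(-11800) = 46963 + 11800 = 58763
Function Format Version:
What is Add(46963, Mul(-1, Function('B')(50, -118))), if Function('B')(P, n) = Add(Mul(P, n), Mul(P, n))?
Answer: 58763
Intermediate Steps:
Function('B')(P, n) = Mul(2, P, n)
Add(46963, Mul(-1, Function('B')(50, -118))) = Add(46963, Mul(-1, Mul(2, 50, -118))) = Add(46963, Mul(-1, -11800)) = Add(46963, 11800) = 58763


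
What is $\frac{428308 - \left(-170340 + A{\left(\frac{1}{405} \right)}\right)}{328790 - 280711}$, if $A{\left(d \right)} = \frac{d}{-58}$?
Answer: $\frac{14062241521}{1129375710} \approx 12.451$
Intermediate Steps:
$A{\left(d \right)} = - \frac{d}{58}$ ($A{\left(d \right)} = d \left(- \frac{1}{58}\right) = - \frac{d}{58}$)
$\frac{428308 - \left(-170340 + A{\left(\frac{1}{405} \right)}\right)}{328790 - 280711} = \frac{428308 + \left(170340 - - \frac{1}{58 \cdot 405}\right)}{328790 - 280711} = \frac{428308 + \left(170340 - \left(- \frac{1}{58}\right) \frac{1}{405}\right)}{48079} = \left(428308 + \left(170340 - - \frac{1}{23490}\right)\right) \frac{1}{48079} = \left(428308 + \left(170340 + \frac{1}{23490}\right)\right) \frac{1}{48079} = \left(428308 + \frac{4001286601}{23490}\right) \frac{1}{48079} = \frac{14062241521}{23490} \cdot \frac{1}{48079} = \frac{14062241521}{1129375710}$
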